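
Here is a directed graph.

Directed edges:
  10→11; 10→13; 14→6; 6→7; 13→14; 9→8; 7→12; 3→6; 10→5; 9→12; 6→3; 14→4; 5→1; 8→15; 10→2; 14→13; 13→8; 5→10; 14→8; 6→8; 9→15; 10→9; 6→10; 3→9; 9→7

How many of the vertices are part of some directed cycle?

A vertex is on a directed cycle iff it belongs to a strongly connected component of size ≥ 2 (or has a self-loop).
The vertices on cycles are {3, 5, 6, 10, 13, 14} — 6 in total.

6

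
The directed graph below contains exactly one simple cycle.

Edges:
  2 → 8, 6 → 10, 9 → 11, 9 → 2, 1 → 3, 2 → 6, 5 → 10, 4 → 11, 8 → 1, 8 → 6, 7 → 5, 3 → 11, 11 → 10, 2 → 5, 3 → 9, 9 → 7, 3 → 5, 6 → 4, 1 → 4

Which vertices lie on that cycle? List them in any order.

DFS with gray/black marking from 2:
2 gray
  8 gray
    6 gray
      4 gray
        11 gray
          10 gray
          10 black
        11 black
      4 black
      6→10: 10 black — skip
    6 black
    1 gray
      1→4: 4 black — skip
      3 gray
        5 gray
          5→10: 10 black — skip
        5 black
        3→11: 11 black — skip
        9 gray
          9→11: 11 black — skip
          7 gray
            7→5: 5 black — skip
          7 black
          9→2: 2 is gray → back edge
Back edge closes the cycle 2 → 8 → 1 → 3 → 9 → 2; its vertices are {1, 2, 3, 8, 9}.

1, 2, 3, 8, 9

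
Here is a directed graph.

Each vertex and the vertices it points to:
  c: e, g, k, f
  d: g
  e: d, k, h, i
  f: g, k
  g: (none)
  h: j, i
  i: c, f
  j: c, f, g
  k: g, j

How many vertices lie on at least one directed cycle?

7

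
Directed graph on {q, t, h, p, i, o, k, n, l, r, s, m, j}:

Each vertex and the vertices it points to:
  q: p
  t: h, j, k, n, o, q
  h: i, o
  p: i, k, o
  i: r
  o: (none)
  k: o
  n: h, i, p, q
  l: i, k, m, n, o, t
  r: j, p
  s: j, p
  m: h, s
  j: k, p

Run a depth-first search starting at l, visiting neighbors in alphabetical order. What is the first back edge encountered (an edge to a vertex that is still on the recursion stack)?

DFS from l (visiting neighbors in alphabetical order); mark gray on enter, black on exit:
l gray
  i gray
    r gray
      j gray
        k gray
          o gray
          o black
        k black
        p gray
          p→i: i is gray → back edge
First back edge: p → i.

p->i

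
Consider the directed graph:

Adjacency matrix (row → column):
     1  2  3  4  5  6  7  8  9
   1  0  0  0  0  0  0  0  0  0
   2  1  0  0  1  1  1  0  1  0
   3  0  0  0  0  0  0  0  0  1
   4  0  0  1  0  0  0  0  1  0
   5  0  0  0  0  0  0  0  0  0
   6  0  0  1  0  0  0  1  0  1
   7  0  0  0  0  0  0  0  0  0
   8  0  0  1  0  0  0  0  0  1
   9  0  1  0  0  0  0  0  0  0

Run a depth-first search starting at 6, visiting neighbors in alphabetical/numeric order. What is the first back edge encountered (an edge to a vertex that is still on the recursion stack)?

4→3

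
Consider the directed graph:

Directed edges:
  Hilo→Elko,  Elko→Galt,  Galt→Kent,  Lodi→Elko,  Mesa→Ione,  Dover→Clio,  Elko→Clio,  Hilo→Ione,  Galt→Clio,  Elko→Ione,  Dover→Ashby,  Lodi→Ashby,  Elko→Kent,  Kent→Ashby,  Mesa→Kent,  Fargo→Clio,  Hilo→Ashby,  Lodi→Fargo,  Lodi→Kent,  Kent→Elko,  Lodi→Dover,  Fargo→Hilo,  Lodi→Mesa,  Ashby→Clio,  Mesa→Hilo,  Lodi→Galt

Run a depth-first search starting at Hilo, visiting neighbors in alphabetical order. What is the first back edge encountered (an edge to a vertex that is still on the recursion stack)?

Kent→Elko

DFS from Hilo (visiting neighbors in alphabetical order); mark gray on enter, black on exit:
Hilo gray
  Ashby gray
    Clio gray
    Clio black
  Ashby black
  Elko gray
    Elko→Clio: Clio black — skip
    Galt gray
      Galt→Clio: Clio black — skip
      Kent gray
        Kent→Ashby: Ashby black — skip
        Kent→Elko: Elko is gray → back edge
First back edge: Kent → Elko.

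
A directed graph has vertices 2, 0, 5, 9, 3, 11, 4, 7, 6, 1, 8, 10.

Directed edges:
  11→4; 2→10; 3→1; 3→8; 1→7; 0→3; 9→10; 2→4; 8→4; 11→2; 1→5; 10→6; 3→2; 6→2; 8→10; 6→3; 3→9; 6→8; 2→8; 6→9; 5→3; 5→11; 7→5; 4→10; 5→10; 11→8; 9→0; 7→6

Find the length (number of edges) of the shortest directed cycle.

3

For each vertex v, BFS finds the shortest path from v back to v.
The shortest such closed walk is 1 → 5 → 3 → 1, length 3.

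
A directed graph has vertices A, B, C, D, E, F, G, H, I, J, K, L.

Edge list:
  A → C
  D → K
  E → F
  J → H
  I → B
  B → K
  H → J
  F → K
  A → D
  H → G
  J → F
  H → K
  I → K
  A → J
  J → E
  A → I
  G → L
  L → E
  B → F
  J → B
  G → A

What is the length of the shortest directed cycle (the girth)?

2

For each vertex v, BFS finds the shortest path from v back to v.
The shortest such closed walk is J → H → J, length 2.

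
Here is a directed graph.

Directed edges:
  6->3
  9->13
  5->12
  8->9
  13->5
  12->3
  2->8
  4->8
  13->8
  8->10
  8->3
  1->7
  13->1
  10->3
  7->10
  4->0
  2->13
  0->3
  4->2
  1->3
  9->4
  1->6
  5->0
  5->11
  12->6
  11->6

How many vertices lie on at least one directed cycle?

A vertex is on a directed cycle iff it belongs to a strongly connected component of size ≥ 2 (or has a self-loop).
The vertices on cycles are {2, 4, 8, 9, 13} — 5 in total.

5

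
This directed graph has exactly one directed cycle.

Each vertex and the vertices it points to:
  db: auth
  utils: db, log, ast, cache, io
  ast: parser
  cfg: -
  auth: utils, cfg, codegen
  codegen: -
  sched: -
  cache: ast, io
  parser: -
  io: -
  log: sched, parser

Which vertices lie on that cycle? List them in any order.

db, auth, utils

DFS with gray/black marking from db:
db gray
  auth gray
    utils gray
      utils→db: db is gray → back edge
Back edge closes the cycle db → auth → utils → db; its vertices are {db, auth, utils}.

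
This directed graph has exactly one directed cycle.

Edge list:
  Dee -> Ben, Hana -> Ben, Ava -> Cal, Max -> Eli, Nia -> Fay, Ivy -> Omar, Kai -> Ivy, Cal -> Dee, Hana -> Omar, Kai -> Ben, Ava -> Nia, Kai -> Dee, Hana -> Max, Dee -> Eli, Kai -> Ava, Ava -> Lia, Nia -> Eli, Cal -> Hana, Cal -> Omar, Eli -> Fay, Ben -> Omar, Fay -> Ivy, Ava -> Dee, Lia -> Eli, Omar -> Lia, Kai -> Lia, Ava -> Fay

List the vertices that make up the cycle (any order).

DFS with gray/black marking from Fay:
Fay gray
  Ivy gray
    Omar gray
      Lia gray
        Eli gray
          Eli→Fay: Fay is gray → back edge
Back edge closes the cycle Fay → Ivy → Omar → Lia → Eli → Fay; its vertices are {Eli, Fay, Ivy, Lia, Omar}.

Eli, Fay, Ivy, Lia, Omar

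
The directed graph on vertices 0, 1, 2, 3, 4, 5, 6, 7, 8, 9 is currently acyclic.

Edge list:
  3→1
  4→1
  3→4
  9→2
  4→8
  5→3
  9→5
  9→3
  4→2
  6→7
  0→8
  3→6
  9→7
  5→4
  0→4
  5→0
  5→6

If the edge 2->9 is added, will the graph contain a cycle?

Yes

Adding 2→9 creates a cycle iff 9 can already reach 2.
Path from 9: 9 → 2.
So 9 → … → 2 → 9 is a cycle.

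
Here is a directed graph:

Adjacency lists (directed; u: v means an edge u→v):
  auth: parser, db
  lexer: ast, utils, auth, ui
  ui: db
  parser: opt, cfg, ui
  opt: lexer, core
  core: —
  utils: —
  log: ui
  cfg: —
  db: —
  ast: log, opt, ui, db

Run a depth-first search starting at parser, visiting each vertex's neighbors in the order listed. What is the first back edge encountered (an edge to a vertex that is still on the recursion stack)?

ast->opt

DFS from parser (visiting each vertex's neighbors in the order listed); mark gray on enter, black on exit:
parser gray
  opt gray
    lexer gray
      ast gray
        log gray
          ui gray
            db gray
            db black
          ui black
        log black
        ast→opt: opt is gray → back edge
First back edge: ast → opt.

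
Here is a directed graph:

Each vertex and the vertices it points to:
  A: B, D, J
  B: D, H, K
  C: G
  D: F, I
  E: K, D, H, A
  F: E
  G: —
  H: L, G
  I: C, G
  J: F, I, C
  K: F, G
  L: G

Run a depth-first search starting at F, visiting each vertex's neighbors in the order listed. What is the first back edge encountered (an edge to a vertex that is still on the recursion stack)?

DFS from F (visiting each vertex's neighbors in the order listed); mark gray on enter, black on exit:
F gray
  E gray
    K gray
      K→F: F is gray → back edge
First back edge: K → F.

K→F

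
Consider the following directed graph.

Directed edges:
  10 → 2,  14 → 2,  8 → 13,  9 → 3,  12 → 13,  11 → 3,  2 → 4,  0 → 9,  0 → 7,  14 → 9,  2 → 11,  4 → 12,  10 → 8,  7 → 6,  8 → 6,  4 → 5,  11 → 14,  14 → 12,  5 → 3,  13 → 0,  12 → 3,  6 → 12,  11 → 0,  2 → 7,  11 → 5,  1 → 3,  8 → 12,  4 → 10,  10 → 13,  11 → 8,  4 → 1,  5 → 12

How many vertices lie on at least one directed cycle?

10

A vertex is on a directed cycle iff it belongs to a strongly connected component of size ≥ 2 (or has a self-loop).
The vertices on cycles are {0, 2, 4, 6, 7, 10, 11, 12, 13, 14} — 10 in total.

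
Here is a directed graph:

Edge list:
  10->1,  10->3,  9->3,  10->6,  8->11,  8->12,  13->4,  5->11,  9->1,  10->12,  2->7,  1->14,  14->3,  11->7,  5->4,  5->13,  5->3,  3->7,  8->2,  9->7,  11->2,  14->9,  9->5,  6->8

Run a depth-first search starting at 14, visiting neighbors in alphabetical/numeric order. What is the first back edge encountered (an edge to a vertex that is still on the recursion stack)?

1->14

DFS from 14 (visiting neighbors in alphabetical/numeric order); mark gray on enter, black on exit:
14 gray
  3 gray
    7 gray
    7 black
  3 black
  9 gray
    1 gray
      1→14: 14 is gray → back edge
First back edge: 1 → 14.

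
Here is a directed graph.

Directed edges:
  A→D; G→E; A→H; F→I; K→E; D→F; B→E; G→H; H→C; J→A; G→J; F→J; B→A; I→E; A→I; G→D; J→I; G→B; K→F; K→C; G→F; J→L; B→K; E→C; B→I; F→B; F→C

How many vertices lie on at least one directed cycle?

6

A vertex is on a directed cycle iff it belongs to a strongly connected component of size ≥ 2 (or has a self-loop).
The vertices on cycles are {A, B, D, F, J, K} — 6 in total.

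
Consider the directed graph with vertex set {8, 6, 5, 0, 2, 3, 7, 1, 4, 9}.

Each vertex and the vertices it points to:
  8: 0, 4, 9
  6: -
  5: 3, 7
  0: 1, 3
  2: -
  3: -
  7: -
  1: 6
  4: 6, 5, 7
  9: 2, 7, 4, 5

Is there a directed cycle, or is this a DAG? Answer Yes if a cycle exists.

No

DFS with white/gray/black marking, starting from 7:
7 gray
7 black
8 gray
  0 gray
    1 gray
      6 gray
      6 black
    1 black
    3 gray
    3 black
  0 black
  4 gray
    4→6: 6 black — skip
    5 gray
      5→3: 3 black — skip
      5→7: 7 black — skip
    5 black
    4→7: 7 black — skip
  4 black
  9 gray
    2 gray
    2 black
    9→7: 7 black — skip
    9→4: 4 black — skip
    9→5: 5 black — skip
  9 black
8 black
Every edge goes to a white or black vertex — no back edge, so the graph is acyclic.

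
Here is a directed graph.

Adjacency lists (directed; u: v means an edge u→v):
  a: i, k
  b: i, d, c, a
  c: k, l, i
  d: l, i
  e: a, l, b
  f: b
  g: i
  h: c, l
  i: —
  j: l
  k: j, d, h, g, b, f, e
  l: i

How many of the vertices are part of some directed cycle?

7

A vertex is on a directed cycle iff it belongs to a strongly connected component of size ≥ 2 (or has a self-loop).
The vertices on cycles are {a, b, c, e, f, h, k} — 7 in total.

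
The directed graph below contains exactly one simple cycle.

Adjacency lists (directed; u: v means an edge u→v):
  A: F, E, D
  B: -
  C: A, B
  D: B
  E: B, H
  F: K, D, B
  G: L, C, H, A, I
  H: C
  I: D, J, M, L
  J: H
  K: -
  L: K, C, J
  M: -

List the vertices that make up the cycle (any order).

A, C, E, H

DFS with gray/black marking from C:
C gray
  A gray
    F gray
      K gray
      K black
      D gray
        B gray
        B black
      D black
      F→B: B black — skip
    F black
    E gray
      E→B: B black — skip
      H gray
        H→C: C is gray → back edge
Back edge closes the cycle C → A → E → H → C; its vertices are {A, C, E, H}.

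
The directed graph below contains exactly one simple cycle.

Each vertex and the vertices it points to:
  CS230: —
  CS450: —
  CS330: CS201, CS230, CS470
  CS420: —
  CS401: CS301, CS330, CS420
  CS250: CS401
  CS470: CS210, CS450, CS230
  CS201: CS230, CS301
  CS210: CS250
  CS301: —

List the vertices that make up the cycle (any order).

CS210, CS250, CS330, CS401, CS470

DFS with gray/black marking from CS210:
CS210 gray
  CS250 gray
    CS401 gray
      CS301 gray
      CS301 black
      CS330 gray
        CS201 gray
          CS230 gray
          CS230 black
          CS201→CS301: CS301 black — skip
        CS201 black
        CS330→CS230: CS230 black — skip
        CS470 gray
          CS470→CS210: CS210 is gray → back edge
Back edge closes the cycle CS210 → CS250 → CS401 → CS330 → CS470 → CS210; its vertices are {CS210, CS250, CS330, CS401, CS470}.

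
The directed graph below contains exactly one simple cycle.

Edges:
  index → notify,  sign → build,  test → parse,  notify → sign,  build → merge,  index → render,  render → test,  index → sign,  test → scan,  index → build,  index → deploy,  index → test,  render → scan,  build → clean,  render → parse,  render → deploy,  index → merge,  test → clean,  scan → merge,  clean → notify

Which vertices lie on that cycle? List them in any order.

DFS with gray/black marking from build:
build gray
  merge gray
  merge black
  clean gray
    notify gray
      sign gray
        sign→build: build is gray → back edge
Back edge closes the cycle build → clean → notify → sign → build; its vertices are {sign, build, clean, notify}.

sign, build, clean, notify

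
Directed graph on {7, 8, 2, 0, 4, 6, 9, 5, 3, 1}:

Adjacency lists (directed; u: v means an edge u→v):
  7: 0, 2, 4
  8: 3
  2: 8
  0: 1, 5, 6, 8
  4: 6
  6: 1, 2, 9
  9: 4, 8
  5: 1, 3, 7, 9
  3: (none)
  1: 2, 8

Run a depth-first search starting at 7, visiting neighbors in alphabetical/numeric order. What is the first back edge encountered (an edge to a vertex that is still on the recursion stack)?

5→7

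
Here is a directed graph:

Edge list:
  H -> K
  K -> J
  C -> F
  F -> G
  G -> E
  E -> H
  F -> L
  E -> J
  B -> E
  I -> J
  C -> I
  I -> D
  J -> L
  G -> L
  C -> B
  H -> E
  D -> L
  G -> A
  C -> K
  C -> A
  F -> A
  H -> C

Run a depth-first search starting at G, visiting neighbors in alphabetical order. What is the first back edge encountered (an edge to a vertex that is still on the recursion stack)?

DFS from G (visiting neighbors in alphabetical order); mark gray on enter, black on exit:
G gray
  A gray
  A black
  E gray
    H gray
      C gray
        C→A: A black — skip
        B gray
          B→E: E is gray → back edge
First back edge: B → E.

B->E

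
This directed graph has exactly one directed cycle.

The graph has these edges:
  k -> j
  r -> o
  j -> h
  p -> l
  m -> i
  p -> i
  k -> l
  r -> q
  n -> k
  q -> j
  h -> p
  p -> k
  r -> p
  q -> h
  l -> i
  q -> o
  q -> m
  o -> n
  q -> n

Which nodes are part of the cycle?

h, j, k, p

DFS with gray/black marking from j:
j gray
  h gray
    p gray
      l gray
        i gray
        i black
      l black
      p→i: i black — skip
      k gray
        k→j: j is gray → back edge
Back edge closes the cycle j → h → p → k → j; its vertices are {h, j, k, p}.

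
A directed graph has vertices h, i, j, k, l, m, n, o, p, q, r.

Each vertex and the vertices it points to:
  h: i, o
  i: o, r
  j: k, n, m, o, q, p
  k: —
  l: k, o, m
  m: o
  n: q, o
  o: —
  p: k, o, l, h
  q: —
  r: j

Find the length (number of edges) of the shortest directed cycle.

For each vertex v, BFS finds the shortest path from v back to v.
The shortest such closed walk is j → p → h → i → r → j, length 5.

5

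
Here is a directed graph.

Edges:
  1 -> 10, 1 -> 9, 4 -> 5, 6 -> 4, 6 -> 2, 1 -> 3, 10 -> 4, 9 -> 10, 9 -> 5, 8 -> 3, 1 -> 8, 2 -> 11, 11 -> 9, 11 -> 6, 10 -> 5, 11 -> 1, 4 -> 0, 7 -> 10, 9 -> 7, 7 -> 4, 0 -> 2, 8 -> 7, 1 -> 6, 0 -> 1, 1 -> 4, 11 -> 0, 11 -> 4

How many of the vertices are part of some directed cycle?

10

A vertex is on a directed cycle iff it belongs to a strongly connected component of size ≥ 2 (or has a self-loop).
The vertices on cycles are {0, 1, 2, 4, 6, 7, 8, 9, 10, 11} — 10 in total.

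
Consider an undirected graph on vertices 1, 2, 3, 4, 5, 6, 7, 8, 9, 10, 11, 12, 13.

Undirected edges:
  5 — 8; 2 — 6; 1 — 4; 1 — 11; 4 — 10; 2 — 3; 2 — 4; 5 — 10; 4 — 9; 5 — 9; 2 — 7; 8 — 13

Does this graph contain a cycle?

Yes

DFS, tracking each vertex's parent; an edge to a visited non-parent vertex closes a cycle.
Start from 4:
visit 4 (parent –)
  visit 9 (parent 4)
    9–4: parent, skip
    visit 5 (parent 9)
      visit 8 (parent 5)
        8–5: parent, skip
        visit 13 (parent 8)
          13–8: parent, skip
      5–9: parent, skip
      visit 10 (parent 5)
        10–5: parent, skip
        10–4: 4 visited and ≠ parent → cycle
Cycle: 4 – 9 – 5 – 10 – 4.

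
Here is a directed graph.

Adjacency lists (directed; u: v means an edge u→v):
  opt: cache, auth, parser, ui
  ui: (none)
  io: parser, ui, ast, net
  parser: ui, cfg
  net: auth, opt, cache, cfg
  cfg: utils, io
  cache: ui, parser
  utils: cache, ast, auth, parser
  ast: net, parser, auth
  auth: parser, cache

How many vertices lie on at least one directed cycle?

A vertex is on a directed cycle iff it belongs to a strongly connected component of size ≥ 2 (or has a self-loop).
The vertices on cycles are {io, ast, cfg, net, opt, auth, cache, utils, parser} — 9 in total.

9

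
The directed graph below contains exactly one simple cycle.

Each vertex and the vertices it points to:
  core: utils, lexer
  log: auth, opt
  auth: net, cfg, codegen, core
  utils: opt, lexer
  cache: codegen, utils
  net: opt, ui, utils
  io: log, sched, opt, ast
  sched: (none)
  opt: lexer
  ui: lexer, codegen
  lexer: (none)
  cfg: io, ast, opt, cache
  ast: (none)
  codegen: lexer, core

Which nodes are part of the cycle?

io, cfg, log, auth

DFS with gray/black marking from log:
log gray
  auth gray
    net gray
      opt gray
        lexer gray
        lexer black
      opt black
      ui gray
        ui→lexer: lexer black — skip
        codegen gray
          codegen→lexer: lexer black — skip
          core gray
            utils gray
              utils→opt: opt black — skip
              utils→lexer: lexer black — skip
            utils black
            core→lexer: lexer black — skip
          core black
        codegen black
      ui black
      net→utils: utils black — skip
    net black
    cfg gray
      io gray
        io→log: log is gray → back edge
Back edge closes the cycle log → auth → cfg → io → log; its vertices are {io, cfg, log, auth}.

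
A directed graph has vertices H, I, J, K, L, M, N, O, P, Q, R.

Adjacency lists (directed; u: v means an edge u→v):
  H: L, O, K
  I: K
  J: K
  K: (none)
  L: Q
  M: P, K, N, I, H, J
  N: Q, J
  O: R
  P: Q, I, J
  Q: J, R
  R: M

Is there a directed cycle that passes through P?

P is on a cycle iff P can reach itself via ≥1 edge.
P → Q → R → M → P — yes.

Yes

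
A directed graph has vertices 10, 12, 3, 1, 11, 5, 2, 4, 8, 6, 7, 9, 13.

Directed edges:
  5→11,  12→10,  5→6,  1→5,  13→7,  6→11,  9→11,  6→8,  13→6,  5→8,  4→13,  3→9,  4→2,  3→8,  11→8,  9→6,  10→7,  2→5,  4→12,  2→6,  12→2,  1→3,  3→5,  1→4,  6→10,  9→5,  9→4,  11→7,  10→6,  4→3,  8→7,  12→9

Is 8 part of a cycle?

No

8 lies on a cycle iff there is a path from 8 back to itself.
Exploring from 8, it never reaches itself; equivalently, its strongly connected component is a singleton.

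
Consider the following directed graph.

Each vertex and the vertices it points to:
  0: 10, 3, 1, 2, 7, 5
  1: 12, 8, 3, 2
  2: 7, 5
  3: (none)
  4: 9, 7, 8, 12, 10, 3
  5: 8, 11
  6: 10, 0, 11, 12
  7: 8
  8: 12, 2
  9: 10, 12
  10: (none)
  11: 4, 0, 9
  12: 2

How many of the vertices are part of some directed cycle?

10

A vertex is on a directed cycle iff it belongs to a strongly connected component of size ≥ 2 (or has a self-loop).
The vertices on cycles are {0, 1, 2, 4, 5, 7, 8, 9, 11, 12} — 10 in total.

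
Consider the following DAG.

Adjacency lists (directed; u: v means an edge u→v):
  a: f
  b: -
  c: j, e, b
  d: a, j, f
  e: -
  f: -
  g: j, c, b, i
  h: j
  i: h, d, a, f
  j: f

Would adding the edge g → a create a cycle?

No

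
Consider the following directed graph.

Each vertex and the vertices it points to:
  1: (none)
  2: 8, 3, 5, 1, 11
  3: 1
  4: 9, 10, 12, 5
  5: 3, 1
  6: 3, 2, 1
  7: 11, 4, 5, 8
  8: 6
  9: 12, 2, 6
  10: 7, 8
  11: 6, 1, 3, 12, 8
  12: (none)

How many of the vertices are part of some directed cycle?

A vertex is on a directed cycle iff it belongs to a strongly connected component of size ≥ 2 (or has a self-loop).
The vertices on cycles are {2, 4, 6, 7, 8, 10, 11} — 7 in total.

7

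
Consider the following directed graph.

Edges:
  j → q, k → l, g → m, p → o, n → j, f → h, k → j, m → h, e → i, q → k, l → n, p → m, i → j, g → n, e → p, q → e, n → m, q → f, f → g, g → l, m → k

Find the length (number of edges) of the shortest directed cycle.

For each vertex v, BFS finds the shortest path from v back to v.
The shortest such closed walk is q → k → j → q, length 3.

3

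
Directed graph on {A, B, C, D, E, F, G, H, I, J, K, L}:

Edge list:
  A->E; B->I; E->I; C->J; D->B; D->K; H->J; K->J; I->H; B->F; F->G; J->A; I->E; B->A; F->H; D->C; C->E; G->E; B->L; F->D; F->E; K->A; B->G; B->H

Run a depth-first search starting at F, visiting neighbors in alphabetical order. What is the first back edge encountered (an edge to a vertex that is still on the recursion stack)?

DFS from F (visiting neighbors in alphabetical order); mark gray on enter, black on exit:
F gray
  D gray
    B gray
      A gray
        E gray
          I gray
            I→E: E is gray → back edge
First back edge: I → E.

I→E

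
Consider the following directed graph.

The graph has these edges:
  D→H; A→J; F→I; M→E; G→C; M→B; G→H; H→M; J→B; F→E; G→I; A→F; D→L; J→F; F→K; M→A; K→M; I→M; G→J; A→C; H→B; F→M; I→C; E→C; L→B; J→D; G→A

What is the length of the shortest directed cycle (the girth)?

3

For each vertex v, BFS finds the shortest path from v back to v.
The shortest such closed walk is A → F → M → A, length 3.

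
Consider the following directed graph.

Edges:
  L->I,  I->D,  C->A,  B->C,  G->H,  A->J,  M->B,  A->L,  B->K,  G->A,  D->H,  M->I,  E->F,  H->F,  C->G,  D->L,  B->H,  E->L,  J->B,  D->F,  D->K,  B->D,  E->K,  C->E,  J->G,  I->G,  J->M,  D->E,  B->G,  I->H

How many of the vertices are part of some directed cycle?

10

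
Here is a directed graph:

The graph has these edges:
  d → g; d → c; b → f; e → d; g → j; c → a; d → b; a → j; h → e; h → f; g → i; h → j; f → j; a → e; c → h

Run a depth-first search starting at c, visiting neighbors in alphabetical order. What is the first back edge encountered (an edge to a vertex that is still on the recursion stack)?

d->c

DFS from c (visiting neighbors in alphabetical order); mark gray on enter, black on exit:
c gray
  a gray
    e gray
      d gray
        b gray
          f gray
            j gray
            j black
          f black
        b black
        d→c: c is gray → back edge
First back edge: d → c.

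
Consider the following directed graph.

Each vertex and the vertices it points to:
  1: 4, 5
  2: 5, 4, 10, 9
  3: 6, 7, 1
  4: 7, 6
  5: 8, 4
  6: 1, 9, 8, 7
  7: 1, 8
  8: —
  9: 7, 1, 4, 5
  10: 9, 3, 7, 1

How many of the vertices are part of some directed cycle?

6

A vertex is on a directed cycle iff it belongs to a strongly connected component of size ≥ 2 (or has a self-loop).
The vertices on cycles are {1, 4, 5, 6, 7, 9} — 6 in total.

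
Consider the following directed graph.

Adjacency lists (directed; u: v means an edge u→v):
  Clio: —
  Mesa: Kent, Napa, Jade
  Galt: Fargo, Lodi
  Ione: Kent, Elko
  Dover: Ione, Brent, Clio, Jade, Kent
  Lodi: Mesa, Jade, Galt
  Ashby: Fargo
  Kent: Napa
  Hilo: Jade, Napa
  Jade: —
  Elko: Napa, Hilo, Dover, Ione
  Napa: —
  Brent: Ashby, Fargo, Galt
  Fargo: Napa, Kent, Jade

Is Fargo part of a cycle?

No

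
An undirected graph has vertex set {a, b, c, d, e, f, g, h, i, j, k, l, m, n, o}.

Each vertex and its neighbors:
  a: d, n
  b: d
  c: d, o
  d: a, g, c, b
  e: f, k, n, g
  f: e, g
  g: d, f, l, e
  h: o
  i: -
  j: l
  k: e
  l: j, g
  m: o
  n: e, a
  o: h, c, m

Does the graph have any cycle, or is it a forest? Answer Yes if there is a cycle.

Yes

DFS, tracking each vertex's parent; an edge to a visited non-parent vertex closes a cycle.
Start from i:
visit i (parent –)
visit a (parent –)
  visit d (parent a)
    d–a: parent, skip
    visit g (parent d)
      g–d: parent, skip
      visit f (parent g)
        visit e (parent f)
          e–f: parent, skip
          visit k (parent e)
            k–e: parent, skip
          visit n (parent e)
            n–e: parent, skip
            n–a: a visited and ≠ parent → cycle
Cycle: a – d – g – f – e – n – a.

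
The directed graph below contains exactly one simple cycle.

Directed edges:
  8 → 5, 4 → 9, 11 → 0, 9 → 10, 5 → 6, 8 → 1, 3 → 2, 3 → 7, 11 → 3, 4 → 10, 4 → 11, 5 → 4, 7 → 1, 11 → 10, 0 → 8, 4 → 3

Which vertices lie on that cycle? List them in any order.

0, 4, 5, 8, 11

DFS with gray/black marking from 11:
11 gray
  0 gray
    8 gray
      1 gray
      1 black
      5 gray
        6 gray
        6 black
        4 gray
          4→11: 11 is gray → back edge
Back edge closes the cycle 11 → 0 → 8 → 5 → 4 → 11; its vertices are {0, 4, 5, 8, 11}.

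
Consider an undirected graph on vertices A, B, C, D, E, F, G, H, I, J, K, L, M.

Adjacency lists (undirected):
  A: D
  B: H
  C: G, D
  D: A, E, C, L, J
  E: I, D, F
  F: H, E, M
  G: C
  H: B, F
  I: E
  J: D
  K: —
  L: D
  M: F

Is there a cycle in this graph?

DFS, tracking each vertex's parent; an edge to a visited non-parent vertex closes a cycle.
Start from E:
visit E (parent –)
  visit I (parent E)
    I–E: parent, skip
  visit D (parent E)
    visit A (parent D)
      A–D: parent, skip
    D–E: parent, skip
    visit C (parent D)
      visit G (parent C)
        G–C: parent, skip
      C–D: parent, skip
    visit L (parent D)
      L–D: parent, skip
    visit J (parent D)
      J–D: parent, skip
  visit F (parent E)
    visit H (parent F)
      visit B (parent H)
        B–H: parent, skip
      H–F: parent, skip
    F–E: parent, skip
    visit M (parent F)
      M–F: parent, skip
visit K (parent –)
No non-parent visited neighbor found — the graph is a forest.

No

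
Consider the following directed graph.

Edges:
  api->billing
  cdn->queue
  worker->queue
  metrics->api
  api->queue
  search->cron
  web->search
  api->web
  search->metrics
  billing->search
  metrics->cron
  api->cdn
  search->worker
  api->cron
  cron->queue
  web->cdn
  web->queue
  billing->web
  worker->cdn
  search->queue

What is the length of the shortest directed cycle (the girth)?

For each vertex v, BFS finds the shortest path from v back to v.
The shortest such closed walk is search → metrics → api → web → search, length 4.

4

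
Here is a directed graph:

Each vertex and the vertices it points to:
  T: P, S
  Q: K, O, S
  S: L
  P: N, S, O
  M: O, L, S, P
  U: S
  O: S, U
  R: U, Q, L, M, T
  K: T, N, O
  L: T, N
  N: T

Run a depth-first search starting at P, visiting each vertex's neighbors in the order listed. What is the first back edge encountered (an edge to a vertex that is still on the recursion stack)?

DFS from P (visiting each vertex's neighbors in the order listed); mark gray on enter, black on exit:
P gray
  N gray
    T gray
      T→P: P is gray → back edge
First back edge: T → P.

T->P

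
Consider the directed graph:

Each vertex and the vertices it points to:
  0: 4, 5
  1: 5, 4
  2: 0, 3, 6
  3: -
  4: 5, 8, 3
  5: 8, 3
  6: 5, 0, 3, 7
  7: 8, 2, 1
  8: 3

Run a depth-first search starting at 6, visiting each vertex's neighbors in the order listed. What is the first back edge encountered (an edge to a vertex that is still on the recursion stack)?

2->6

DFS from 6 (visiting each vertex's neighbors in the order listed); mark gray on enter, black on exit:
6 gray
  5 gray
    8 gray
      3 gray
      3 black
    8 black
    5→3: 3 black — skip
  5 black
  0 gray
    4 gray
      4→5: 5 black — skip
      4→8: 8 black — skip
      4→3: 3 black — skip
    4 black
    0→5: 5 black — skip
  0 black
  6→3: 3 black — skip
  7 gray
    7→8: 8 black — skip
    2 gray
      2→0: 0 black — skip
      2→3: 3 black — skip
      2→6: 6 is gray → back edge
First back edge: 2 → 6.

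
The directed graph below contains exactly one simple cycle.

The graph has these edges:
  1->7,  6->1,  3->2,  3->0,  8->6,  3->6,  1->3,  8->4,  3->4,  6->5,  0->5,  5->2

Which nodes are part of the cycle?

DFS with gray/black marking from 6:
6 gray
  5 gray
    2 gray
    2 black
  5 black
  1 gray
    7 gray
    7 black
    3 gray
      3→2: 2 black — skip
      4 gray
      4 black
      0 gray
        0→5: 5 black — skip
      0 black
      3→6: 6 is gray → back edge
Back edge closes the cycle 6 → 1 → 3 → 6; its vertices are {1, 3, 6}.

1, 3, 6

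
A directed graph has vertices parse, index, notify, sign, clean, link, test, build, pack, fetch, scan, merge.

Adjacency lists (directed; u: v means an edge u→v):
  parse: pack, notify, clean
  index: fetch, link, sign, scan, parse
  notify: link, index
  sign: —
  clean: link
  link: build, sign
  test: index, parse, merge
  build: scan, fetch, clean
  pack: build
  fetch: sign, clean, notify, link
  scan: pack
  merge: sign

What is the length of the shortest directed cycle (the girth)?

For each vertex v, BFS finds the shortest path from v back to v.
The shortest such closed walk is parse → notify → index → parse, length 3.

3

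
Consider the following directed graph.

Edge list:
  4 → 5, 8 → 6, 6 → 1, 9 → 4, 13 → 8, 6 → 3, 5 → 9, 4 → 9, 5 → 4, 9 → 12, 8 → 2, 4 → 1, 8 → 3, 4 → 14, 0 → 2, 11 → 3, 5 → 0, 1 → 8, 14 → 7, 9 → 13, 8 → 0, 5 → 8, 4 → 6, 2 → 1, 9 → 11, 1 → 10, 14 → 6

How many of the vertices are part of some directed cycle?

8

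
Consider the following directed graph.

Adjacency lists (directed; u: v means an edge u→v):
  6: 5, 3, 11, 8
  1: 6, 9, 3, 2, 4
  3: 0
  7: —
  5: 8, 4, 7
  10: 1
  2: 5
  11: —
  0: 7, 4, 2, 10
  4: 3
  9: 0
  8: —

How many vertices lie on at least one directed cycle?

9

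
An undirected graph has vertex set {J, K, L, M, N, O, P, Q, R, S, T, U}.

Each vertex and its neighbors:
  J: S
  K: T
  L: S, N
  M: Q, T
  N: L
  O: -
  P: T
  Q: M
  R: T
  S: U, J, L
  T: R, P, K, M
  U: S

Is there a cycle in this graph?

No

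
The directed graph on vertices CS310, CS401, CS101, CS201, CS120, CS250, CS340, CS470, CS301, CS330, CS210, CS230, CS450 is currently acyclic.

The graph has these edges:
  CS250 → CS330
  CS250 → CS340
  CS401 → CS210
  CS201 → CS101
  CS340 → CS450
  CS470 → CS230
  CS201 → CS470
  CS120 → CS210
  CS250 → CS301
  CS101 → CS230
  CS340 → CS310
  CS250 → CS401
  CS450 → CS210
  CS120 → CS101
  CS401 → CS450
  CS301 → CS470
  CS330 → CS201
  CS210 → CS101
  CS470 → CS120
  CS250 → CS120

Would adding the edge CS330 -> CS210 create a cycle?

Adding CS330→CS210 creates a cycle iff CS210 can already reach CS330.
Explore from CS210: no path reaches CS330. The graph stays acyclic.

No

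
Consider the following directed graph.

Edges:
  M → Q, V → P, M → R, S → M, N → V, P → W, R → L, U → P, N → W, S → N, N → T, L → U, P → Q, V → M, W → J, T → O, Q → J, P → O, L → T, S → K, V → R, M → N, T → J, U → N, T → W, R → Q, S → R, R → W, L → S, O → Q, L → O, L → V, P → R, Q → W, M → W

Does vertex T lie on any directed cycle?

No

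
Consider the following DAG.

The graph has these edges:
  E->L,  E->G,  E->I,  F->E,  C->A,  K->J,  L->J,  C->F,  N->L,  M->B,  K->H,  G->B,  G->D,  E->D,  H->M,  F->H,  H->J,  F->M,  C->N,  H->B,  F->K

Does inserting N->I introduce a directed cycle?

No

Adding N→I creates a cycle iff I can already reach N.
Explore from I: no path reaches N. The graph stays acyclic.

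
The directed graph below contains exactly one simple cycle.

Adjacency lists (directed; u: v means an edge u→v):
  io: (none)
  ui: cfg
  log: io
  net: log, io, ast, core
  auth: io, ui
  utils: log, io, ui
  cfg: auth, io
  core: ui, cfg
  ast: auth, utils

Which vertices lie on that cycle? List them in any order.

DFS with gray/black marking from cfg:
cfg gray
  auth gray
    io gray
    io black
    ui gray
      ui→cfg: cfg is gray → back edge
Back edge closes the cycle cfg → auth → ui → cfg; its vertices are {ui, cfg, auth}.

ui, cfg, auth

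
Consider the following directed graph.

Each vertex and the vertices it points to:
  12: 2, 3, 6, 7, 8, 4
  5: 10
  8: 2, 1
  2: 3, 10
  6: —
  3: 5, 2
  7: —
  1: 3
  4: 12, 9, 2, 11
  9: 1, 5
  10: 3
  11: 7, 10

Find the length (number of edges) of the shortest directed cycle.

2

For each vertex v, BFS finds the shortest path from v back to v.
The shortest such closed walk is 12 → 4 → 12, length 2.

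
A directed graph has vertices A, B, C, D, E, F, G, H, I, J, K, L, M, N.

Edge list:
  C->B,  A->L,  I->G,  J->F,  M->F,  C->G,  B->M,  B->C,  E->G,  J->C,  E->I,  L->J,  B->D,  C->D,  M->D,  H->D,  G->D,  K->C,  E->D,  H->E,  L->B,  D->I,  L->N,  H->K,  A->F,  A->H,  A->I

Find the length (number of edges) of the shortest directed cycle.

2

For each vertex v, BFS finds the shortest path from v back to v.
The shortest such closed walk is B → C → B, length 2.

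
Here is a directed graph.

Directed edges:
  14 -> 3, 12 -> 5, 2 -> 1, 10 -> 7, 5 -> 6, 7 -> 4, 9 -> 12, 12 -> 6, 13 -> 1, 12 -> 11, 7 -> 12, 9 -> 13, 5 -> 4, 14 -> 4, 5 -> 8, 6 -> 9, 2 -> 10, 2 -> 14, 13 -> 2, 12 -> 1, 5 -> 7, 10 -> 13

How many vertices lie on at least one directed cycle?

A vertex is on a directed cycle iff it belongs to a strongly connected component of size ≥ 2 (or has a self-loop).
The vertices on cycles are {2, 5, 6, 7, 9, 10, 12, 13} — 8 in total.

8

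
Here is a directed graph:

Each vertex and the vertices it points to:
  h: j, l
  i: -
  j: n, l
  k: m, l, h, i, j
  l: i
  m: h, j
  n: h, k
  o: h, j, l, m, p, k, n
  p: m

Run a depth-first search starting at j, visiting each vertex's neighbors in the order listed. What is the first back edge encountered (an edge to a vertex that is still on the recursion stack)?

DFS from j (visiting each vertex's neighbors in the order listed); mark gray on enter, black on exit:
j gray
  n gray
    h gray
      h→j: j is gray → back edge
First back edge: h → j.

h→j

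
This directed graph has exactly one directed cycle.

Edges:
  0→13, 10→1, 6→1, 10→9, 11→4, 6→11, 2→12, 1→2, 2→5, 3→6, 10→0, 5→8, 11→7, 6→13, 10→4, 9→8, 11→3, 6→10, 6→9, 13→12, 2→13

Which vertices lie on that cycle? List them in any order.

DFS with gray/black marking from 6:
6 gray
  11 gray
    7 gray
    7 black
    4 gray
    4 black
    3 gray
      3→6: 6 is gray → back edge
Back edge closes the cycle 6 → 11 → 3 → 6; its vertices are {3, 6, 11}.

3, 6, 11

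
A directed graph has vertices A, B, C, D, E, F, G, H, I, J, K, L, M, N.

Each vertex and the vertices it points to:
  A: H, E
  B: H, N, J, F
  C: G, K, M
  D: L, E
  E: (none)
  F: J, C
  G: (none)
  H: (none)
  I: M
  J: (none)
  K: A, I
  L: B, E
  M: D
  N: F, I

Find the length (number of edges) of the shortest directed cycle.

6

For each vertex v, BFS finds the shortest path from v back to v.
The shortest such closed walk is C → M → D → L → B → F → C, length 6.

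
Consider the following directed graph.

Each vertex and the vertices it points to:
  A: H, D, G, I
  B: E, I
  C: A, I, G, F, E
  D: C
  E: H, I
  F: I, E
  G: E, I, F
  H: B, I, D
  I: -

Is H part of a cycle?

Yes

H is on a cycle iff H can reach itself via ≥1 edge.
H → B → E → H — yes.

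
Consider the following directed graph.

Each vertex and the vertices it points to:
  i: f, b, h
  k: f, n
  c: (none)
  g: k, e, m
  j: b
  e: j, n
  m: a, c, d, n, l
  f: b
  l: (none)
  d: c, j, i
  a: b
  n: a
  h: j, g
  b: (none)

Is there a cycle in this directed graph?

DFS with white/gray/black marking, starting from i:
i gray
  f gray
    b gray
    b black
  f black
  i→b: b black — skip
  h gray
    j gray
      j→b: b black — skip
    j black
    g gray
      k gray
        k→f: f black — skip
        n gray
          a gray
            a→b: b black — skip
          a black
        n black
      k black
      e gray
        e→j: j black — skip
        e→n: n black — skip
      e black
      m gray
        m→a: a black — skip
        c gray
        c black
        d gray
          d→c: c black — skip
          d→j: j black — skip
          d→i: i is gray → back edge
Back edge found, so a cycle exists: i → h → g → m → d → i.

Yes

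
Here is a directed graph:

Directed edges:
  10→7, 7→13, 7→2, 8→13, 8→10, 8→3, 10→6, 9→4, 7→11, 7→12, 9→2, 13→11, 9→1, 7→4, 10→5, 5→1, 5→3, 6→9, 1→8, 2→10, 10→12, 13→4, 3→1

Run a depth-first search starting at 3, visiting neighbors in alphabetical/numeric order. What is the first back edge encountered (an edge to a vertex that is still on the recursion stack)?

DFS from 3 (visiting neighbors in alphabetical/numeric order); mark gray on enter, black on exit:
3 gray
  1 gray
    8 gray
      8→3: 3 is gray → back edge
First back edge: 8 → 3.

8→3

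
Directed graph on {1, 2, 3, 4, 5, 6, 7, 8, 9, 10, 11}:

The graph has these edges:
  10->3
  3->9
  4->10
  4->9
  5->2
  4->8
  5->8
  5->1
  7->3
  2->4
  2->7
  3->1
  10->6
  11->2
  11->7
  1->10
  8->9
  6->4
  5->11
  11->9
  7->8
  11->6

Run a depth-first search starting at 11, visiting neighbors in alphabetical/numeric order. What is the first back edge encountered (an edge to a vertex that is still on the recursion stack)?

DFS from 11 (visiting neighbors in alphabetical/numeric order); mark gray on enter, black on exit:
11 gray
  2 gray
    4 gray
      8 gray
        9 gray
        9 black
      8 black
      4→9: 9 black — skip
      10 gray
        3 gray
          1 gray
            1→10: 10 is gray → back edge
First back edge: 1 → 10.

1→10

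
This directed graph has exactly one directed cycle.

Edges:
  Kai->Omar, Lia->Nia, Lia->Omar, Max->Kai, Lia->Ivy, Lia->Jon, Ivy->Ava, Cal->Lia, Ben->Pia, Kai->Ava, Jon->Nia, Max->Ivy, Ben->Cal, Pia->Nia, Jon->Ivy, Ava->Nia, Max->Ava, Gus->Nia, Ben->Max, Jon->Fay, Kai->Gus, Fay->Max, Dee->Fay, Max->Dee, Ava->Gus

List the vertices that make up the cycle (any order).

Dee, Fay, Max

DFS with gray/black marking from Max:
Max gray
  Dee gray
    Fay gray
      Fay→Max: Max is gray → back edge
Back edge closes the cycle Max → Dee → Fay → Max; its vertices are {Dee, Fay, Max}.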